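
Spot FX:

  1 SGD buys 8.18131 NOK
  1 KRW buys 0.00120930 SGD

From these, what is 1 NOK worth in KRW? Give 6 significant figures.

1 NOK ÷ 8.18131 = 0.12223 SGD
0.12223 SGD ÷ 0.00120930 = 101.075 KRW

NOK/KRW = 101.075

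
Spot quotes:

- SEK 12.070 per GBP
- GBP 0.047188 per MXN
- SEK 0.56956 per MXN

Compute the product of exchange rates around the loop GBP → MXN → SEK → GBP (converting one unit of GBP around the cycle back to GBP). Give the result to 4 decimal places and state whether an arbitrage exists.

1.0000 (no arbitrage)

Around GBP → MXN → SEK → GBP: 1 ÷ 0.047188 × 0.56956 ÷ 12.070 = 1.000001
Product ≈ 1 (deviation 0.000%, within rounding noise).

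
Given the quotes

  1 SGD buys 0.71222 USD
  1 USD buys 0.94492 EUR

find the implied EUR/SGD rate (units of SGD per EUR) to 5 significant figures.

EUR/SGD = 1.4859

1 EUR ÷ 0.94492 = 1.05829 USD
1.05829 USD ÷ 0.71222 = 1.4859 SGD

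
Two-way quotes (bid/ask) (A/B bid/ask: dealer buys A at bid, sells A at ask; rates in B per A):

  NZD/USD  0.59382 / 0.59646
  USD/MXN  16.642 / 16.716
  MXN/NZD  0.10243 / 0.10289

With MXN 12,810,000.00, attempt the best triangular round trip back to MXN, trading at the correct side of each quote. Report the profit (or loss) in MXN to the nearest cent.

Net profit: MXN 156,914.31

Best loop MXN → NZD → USD → MXN:
MXN 12,810,000.00 × 0.10243 (sell MXN at bid) = NZD 1,312,128.30
NZD 1,312,128.30 × 0.59382 (sell NZD at bid) = USD 779,168.03
USD 779,168.03 × 16.642 (sell USD at bid) = MXN 12,966,914.31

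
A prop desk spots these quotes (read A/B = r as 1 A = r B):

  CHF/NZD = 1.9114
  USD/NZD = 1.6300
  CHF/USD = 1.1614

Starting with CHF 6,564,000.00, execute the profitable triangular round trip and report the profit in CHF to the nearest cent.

Profitable loop is CHF → NZD → USD → CHF:
CHF 6,564,000.00 × 1.9114 = NZD 12,546,429.60
NZD 12,546,429.60 ÷ 1.6300 = USD 7,697,196.07
USD 7,697,196.07 ÷ 1.1614 = CHF 6,627,515.13
Profit = CHF 6,627,515.13 − CHF 6,564,000.00

Profit: CHF 63,515.13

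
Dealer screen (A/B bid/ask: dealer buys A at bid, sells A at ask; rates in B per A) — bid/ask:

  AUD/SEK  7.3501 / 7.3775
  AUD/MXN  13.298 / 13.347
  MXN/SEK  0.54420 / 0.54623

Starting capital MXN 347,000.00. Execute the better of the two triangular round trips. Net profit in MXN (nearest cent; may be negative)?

Net profit: MXN 2,835.21

Best loop MXN → AUD → SEK → MXN:
MXN 347,000.00 ÷ 13.347 (buy AUD at ask) = AUD 25,998.35
AUD 25,998.35 × 7.3501 (sell AUD at bid) = SEK 191,090.48
SEK 191,090.48 ÷ 0.54623 (buy MXN at ask) = MXN 349,835.21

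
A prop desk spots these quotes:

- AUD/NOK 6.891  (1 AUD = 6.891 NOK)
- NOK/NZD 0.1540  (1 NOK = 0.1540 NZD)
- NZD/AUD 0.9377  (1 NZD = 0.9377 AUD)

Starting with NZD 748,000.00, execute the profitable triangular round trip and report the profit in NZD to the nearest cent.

Profit: NZD 3,682.97

Profitable loop is NZD → NOK → AUD → NZD:
NZD 748,000.00 ÷ 0.1540 = NOK 4,857,142.86
NOK 4,857,142.86 ÷ 6.891 = AUD 704,853.12
AUD 704,853.12 ÷ 0.9377 = NZD 751,682.97
Profit = NZD 751,682.97 − NZD 748,000.00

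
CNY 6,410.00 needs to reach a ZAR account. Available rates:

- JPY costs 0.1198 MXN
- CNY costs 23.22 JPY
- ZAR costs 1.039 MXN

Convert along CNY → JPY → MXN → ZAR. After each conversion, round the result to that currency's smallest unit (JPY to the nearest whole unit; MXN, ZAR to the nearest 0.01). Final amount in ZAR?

ZAR 17,161.72

CNY 6,410.00 × 23.22 = JPY 148,840
JPY 148,840 × 0.1198 = MXN 17,831.03
MXN 17,831.03 ÷ 1.039 = ZAR 17,161.72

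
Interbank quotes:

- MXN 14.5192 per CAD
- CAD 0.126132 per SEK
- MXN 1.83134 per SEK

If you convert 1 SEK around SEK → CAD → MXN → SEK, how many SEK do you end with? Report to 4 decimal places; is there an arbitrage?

Around SEK → CAD → MXN → SEK: 1 × 0.126132 × 14.5192 ÷ 1.83134 = 0.999998
Product ≈ 1 (deviation 0.000%, within rounding noise).

1.0000 (no arbitrage)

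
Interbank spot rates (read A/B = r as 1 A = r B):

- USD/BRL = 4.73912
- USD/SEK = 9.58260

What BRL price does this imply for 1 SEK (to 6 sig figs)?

SEK/BRL = 0.494555

1 SEK ÷ 9.58260 = 0.104356 USD
0.104356 USD × 4.73912 = 0.494555 BRL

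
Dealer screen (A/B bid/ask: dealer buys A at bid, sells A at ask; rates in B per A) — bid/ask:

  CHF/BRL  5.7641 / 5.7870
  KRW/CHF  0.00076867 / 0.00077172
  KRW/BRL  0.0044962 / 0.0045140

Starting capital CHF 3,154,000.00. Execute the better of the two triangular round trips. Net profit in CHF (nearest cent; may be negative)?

Net profit: CHF 21,368.06

Best loop CHF → KRW → BRL → CHF:
CHF 3,154,000.00 ÷ 0.00077172 (buy KRW at ask) = KRW 4,086,974,550
KRW 4,086,974,550 × 0.0044962 (sell KRW at bid) = BRL 18,375,854.97
BRL 18,375,854.97 ÷ 5.7870 (buy CHF at ask) = CHF 3,175,368.06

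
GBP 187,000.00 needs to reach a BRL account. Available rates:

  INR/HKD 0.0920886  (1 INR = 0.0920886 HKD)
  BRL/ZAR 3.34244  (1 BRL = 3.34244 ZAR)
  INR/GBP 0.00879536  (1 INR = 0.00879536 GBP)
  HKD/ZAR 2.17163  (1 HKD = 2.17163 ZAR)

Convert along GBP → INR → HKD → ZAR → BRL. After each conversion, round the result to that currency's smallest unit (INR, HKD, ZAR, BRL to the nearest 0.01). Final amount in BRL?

GBP 187,000.00 ÷ 0.00879536 = INR 21,261,210.46
INR 21,261,210.46 × 0.0920886 = HKD 1,957,915.11
HKD 1,957,915.11 × 2.17163 = ZAR 4,251,867.19
ZAR 4,251,867.19 ÷ 3.34244 = BRL 1,272,084.82

BRL 1,272,084.82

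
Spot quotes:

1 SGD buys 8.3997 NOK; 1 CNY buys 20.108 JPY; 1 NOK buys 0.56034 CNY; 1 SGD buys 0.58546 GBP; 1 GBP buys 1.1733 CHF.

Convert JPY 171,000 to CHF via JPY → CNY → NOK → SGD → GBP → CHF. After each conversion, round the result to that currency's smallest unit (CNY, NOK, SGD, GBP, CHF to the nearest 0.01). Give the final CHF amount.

CHF 1,241.13

JPY 171,000 ÷ 20.108 = CNY 8,504.08
CNY 8,504.08 ÷ 0.56034 = NOK 15,176.64
NOK 15,176.64 ÷ 8.3997 = SGD 1,806.81
SGD 1,806.81 × 0.58546 = GBP 1,057.81
GBP 1,057.81 × 1.1733 = CHF 1,241.13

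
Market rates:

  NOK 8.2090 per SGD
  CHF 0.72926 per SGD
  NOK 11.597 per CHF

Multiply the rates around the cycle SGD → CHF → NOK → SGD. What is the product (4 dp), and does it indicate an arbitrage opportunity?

1.0302 (arbitrage exists)

Around SGD → CHF → NOK → SGD: 1 × 0.72926 × 11.597 ÷ 8.2090 = 1.030239
Product > 1; profitable direction is SGD → CHF → NOK → SGD.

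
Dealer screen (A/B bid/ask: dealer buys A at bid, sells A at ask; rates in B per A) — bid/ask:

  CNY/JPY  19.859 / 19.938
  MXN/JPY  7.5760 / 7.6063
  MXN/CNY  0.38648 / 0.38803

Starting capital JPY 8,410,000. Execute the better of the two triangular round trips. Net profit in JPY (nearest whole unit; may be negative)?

Best loop JPY → MXN → CNY → JPY:
JPY 8,410,000 ÷ 7.6063 (buy MXN at ask) = MXN 1,105,662.41
MXN 1,105,662.41 × 0.38648 (sell MXN at bid) = CNY 427,316.41
CNY 427,316.41 × 19.859 (sell CNY at bid) = JPY 8,486,077

Net profit: JPY 76,077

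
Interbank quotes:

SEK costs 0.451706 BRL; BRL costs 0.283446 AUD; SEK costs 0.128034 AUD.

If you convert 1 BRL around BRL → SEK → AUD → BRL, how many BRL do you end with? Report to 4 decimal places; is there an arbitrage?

1.0000 (no arbitrage)

Around BRL → SEK → AUD → BRL: 1 ÷ 0.451706 × 0.128034 ÷ 0.283446 = 0.999998
Product ≈ 1 (deviation 0.000%, within rounding noise).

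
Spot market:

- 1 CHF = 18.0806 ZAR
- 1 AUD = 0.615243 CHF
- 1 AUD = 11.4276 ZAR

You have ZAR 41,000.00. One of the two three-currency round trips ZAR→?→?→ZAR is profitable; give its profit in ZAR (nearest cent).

Profitable loop is ZAR → CHF → AUD → ZAR:
ZAR 41,000.00 ÷ 18.0806 = CHF 2,267.62
CHF 2,267.62 ÷ 0.615243 = AUD 3,685.74
AUD 3,685.74 × 11.4276 = ZAR 42,119.13
Profit = ZAR 42,119.13 − ZAR 41,000.00

Profit: ZAR 1,119.13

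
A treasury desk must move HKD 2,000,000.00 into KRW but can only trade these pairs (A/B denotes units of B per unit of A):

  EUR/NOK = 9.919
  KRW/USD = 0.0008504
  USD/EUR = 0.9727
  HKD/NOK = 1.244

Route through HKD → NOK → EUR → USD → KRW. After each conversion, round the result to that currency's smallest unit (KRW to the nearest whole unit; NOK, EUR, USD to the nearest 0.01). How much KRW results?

KRW 303,235,701

HKD 2,000,000.00 × 1.244 = NOK 2,488,000.00
NOK 2,488,000.00 ÷ 9.919 = EUR 250,831.74
EUR 250,831.74 ÷ 0.9727 = USD 257,871.64
USD 257,871.64 ÷ 0.0008504 = KRW 303,235,701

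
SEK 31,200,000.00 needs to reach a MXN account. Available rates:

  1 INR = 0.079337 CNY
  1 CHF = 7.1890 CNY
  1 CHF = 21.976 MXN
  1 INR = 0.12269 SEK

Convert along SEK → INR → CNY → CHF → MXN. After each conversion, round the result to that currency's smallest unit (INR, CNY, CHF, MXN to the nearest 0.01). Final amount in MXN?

SEK 31,200,000.00 ÷ 0.12269 = INR 254,299,453.91
INR 254,299,453.91 × 0.079337 = CNY 20,175,355.77
CNY 20,175,355.77 ÷ 7.1890 = CHF 2,806,420.33
CHF 2,806,420.33 × 21.976 = MXN 61,673,893.17

MXN 61,673,893.17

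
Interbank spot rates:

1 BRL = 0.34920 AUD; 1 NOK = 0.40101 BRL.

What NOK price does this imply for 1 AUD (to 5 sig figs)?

1 AUD ÷ 0.34920 = 2.86369 BRL
2.86369 BRL ÷ 0.40101 = 7.14119 NOK

AUD/NOK = 7.1412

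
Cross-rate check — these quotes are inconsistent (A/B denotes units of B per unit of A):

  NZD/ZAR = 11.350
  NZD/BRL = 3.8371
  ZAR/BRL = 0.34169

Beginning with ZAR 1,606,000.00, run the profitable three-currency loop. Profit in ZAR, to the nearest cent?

Profit: ZAR 17,194.47

Profitable loop is ZAR → BRL → NZD → ZAR:
ZAR 1,606,000.00 × 0.34169 = BRL 548,754.14
BRL 548,754.14 ÷ 3.8371 = NZD 143,012.73
NZD 143,012.73 × 11.350 = ZAR 1,623,194.47
Profit = ZAR 1,623,194.47 − ZAR 1,606,000.00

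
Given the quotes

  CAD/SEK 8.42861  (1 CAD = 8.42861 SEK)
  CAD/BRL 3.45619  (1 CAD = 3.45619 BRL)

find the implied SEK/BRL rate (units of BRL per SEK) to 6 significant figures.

1 SEK ÷ 8.42861 = 0.118644 CAD
0.118644 CAD × 3.45619 = 0.410055 BRL

SEK/BRL = 0.410055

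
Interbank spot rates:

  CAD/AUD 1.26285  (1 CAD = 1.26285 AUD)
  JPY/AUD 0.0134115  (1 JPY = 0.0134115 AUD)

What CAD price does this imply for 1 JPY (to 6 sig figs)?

1 JPY × 0.0134115 = 0.0134115 AUD
0.0134115 AUD ÷ 1.26285 = 0.01062 CAD

JPY/CAD = 0.0106200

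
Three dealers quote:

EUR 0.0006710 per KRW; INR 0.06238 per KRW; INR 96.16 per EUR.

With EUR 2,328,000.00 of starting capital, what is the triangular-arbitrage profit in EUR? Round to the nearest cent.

Profit: EUR 79,989.45

Profitable loop is EUR → INR → KRW → EUR:
EUR 2,328,000.00 × 96.16 = INR 223,860,480.00
INR 223,860,480.00 ÷ 0.06238 = KRW 3,588,657,903
KRW 3,588,657,903 × 0.0006710 = EUR 2,407,989.45
Profit = EUR 2,407,989.45 − EUR 2,328,000.00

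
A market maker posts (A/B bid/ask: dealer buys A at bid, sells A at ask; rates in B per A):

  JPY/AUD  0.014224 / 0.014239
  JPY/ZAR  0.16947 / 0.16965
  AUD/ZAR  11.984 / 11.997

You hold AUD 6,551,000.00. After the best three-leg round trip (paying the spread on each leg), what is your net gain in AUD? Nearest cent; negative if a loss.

Best loop AUD → ZAR → JPY → AUD:
AUD 6,551,000.00 × 11.984 (sell AUD at bid) = ZAR 78,507,184.00
ZAR 78,507,184.00 ÷ 0.16965 (buy JPY at ask) = JPY 462,759,705
JPY 462,759,705 × 0.014224 (sell JPY at bid) = AUD 6,582,294.05

Net profit: AUD 31,294.05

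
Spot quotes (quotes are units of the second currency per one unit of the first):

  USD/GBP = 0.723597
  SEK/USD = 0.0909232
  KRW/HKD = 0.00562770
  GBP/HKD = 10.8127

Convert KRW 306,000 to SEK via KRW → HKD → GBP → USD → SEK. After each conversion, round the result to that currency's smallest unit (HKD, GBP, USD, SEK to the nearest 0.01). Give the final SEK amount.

SEK 2,420.61

KRW 306,000 × 0.00562770 = HKD 1,722.08
HKD 1,722.08 ÷ 10.8127 = GBP 159.26
GBP 159.26 ÷ 0.723597 = USD 220.09
USD 220.09 ÷ 0.0909232 = SEK 2,420.61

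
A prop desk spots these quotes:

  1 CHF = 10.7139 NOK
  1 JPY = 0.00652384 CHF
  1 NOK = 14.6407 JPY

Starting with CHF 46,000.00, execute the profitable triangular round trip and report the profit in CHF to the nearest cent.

Profit: CHF 1,072.86

Profitable loop is CHF → NOK → JPY → CHF:
CHF 46,000.00 × 10.7139 = NOK 492,839.40
NOK 492,839.40 × 14.6407 = JPY 7,215,514
JPY 7,215,514 × 0.00652384 = CHF 47,072.86
Profit = CHF 47,072.86 − CHF 46,000.00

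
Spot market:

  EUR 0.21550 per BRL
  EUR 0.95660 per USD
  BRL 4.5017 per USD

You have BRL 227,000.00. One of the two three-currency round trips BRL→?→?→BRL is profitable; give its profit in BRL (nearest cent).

Profitable loop is BRL → EUR → USD → BRL:
BRL 227,000.00 × 0.21550 = EUR 48,918.50
EUR 48,918.50 ÷ 0.95660 = USD 51,137.88
USD 51,137.88 × 4.5017 = BRL 230,207.41
Profit = BRL 230,207.41 − BRL 227,000.00

Profit: BRL 3,207.41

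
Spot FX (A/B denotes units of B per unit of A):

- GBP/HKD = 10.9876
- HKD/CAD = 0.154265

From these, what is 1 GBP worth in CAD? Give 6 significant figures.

1 GBP × 10.9876 = 10.9876 HKD
10.9876 HKD × 0.154265 = 1.695 CAD

GBP/CAD = 1.69500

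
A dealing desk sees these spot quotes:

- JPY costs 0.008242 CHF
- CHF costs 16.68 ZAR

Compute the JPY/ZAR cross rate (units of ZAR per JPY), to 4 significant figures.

1 JPY × 0.008242 = 0.008242 CHF
0.008242 CHF × 16.68 = 0.137477 ZAR

JPY/ZAR = 0.1375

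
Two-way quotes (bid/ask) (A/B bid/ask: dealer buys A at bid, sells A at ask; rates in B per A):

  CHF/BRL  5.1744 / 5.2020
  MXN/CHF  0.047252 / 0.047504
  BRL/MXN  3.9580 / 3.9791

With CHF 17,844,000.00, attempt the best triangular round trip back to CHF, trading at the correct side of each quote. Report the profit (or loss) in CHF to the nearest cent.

Best loop CHF → MXN → BRL → CHF:
CHF 17,844,000.00 ÷ 0.047504 (buy MXN at ask) = MXN 375,631,525.77
MXN 375,631,525.77 ÷ 3.9791 (buy BRL at ask) = BRL 94,401,127.33
BRL 94,401,127.33 ÷ 5.2020 (buy CHF at ask) = CHF 18,147,083.30

Net profit: CHF 303,083.30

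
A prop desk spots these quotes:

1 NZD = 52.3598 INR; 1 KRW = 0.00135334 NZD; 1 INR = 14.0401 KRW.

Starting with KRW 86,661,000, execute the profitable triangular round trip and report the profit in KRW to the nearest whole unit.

Profit: KRW 445,106

Profitable loop is KRW → INR → NZD → KRW:
KRW 86,661,000 ÷ 14.0401 = INR 6,172,391.93
INR 6,172,391.93 ÷ 52.3598 = NZD 117,884.18
NZD 117,884.18 ÷ 0.00135334 = KRW 87,106,106
Profit = KRW 87,106,106 − KRW 86,661,000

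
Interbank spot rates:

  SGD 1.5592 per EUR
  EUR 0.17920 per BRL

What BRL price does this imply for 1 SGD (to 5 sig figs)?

1 SGD ÷ 1.5592 = 0.641355 EUR
0.641355 EUR ÷ 0.17920 = 3.57899 BRL

SGD/BRL = 3.5790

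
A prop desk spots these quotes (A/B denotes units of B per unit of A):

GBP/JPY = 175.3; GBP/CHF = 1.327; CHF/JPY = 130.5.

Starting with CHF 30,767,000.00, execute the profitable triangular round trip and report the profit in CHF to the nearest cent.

Profit: CHF 377,806.22

Profitable loop is CHF → GBP → JPY → CHF:
CHF 30,767,000.00 ÷ 1.327 = GBP 23,185,380.56
GBP 23,185,380.56 × 175.3 = JPY 4,064,397,212
JPY 4,064,397,212 ÷ 130.5 = CHF 31,144,806.22
Profit = CHF 31,144,806.22 − CHF 30,767,000.00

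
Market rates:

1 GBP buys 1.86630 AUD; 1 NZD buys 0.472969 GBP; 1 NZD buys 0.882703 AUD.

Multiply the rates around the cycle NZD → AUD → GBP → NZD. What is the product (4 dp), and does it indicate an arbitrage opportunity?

Around NZD → AUD → GBP → NZD: 1 × 0.882703 ÷ 1.86630 ÷ 0.472969 = 1.000001
Product ≈ 1 (deviation 0.000%, within rounding noise).

1.0000 (no arbitrage)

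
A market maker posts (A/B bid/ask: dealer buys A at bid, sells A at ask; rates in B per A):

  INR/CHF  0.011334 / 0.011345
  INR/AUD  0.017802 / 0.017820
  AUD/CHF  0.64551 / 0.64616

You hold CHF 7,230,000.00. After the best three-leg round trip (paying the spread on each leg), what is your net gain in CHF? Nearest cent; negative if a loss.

Best loop CHF → INR → AUD → CHF:
CHF 7,230,000.00 ÷ 0.011345 (buy INR at ask) = INR 637,285,147.64
INR 637,285,147.64 × 0.017802 (sell INR at bid) = AUD 11,344,950.20
AUD 11,344,950.20 × 0.64551 (sell AUD at bid) = CHF 7,323,278.80

Net profit: CHF 93,278.80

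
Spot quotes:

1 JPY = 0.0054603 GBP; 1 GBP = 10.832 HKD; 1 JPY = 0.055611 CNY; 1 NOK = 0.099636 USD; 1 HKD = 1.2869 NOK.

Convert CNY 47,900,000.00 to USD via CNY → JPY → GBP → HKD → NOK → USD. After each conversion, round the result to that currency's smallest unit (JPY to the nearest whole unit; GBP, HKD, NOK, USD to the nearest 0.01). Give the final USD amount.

USD 6,532,223.71

CNY 47,900,000.00 ÷ 0.055611 = JPY 861,340,382
JPY 861,340,382 × 0.0054603 = GBP 4,703,176.89
GBP 4,703,176.89 × 10.832 = HKD 50,944,812.07
HKD 50,944,812.07 × 1.2869 = NOK 65,560,878.65
NOK 65,560,878.65 × 0.099636 = USD 6,532,223.71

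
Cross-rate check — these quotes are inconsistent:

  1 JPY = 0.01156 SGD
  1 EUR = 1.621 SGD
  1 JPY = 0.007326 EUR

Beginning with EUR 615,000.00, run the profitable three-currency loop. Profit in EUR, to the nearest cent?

Profitable loop is EUR → SGD → JPY → EUR:
EUR 615,000.00 × 1.621 = SGD 996,915.00
SGD 996,915.00 ÷ 0.01156 = JPY 86,238,322
JPY 86,238,322 × 0.007326 = EUR 631,781.95
Profit = EUR 631,781.95 − EUR 615,000.00

Profit: EUR 16,781.95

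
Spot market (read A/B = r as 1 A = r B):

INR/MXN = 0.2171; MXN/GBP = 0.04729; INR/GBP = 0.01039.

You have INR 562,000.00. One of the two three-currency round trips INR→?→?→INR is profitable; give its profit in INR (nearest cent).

Profit: INR 6,751.72

Profitable loop is INR → GBP → MXN → INR:
INR 562,000.00 × 0.01039 = GBP 5,839.18
GBP 5,839.18 ÷ 0.04729 = MXN 123,476.00
MXN 123,476.00 ÷ 0.2171 = INR 568,751.72
Profit = INR 568,751.72 − INR 562,000.00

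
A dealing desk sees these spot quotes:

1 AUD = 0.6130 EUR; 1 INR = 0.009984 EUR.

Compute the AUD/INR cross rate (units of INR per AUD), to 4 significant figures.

AUD/INR = 61.40

1 AUD × 0.6130 = 0.613 EUR
0.613 EUR ÷ 0.009984 = 61.3982 INR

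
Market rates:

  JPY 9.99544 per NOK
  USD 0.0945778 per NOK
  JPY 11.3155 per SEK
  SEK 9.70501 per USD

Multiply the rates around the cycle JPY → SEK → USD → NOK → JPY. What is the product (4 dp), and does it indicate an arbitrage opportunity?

Around JPY → SEK → USD → NOK → JPY: 1 ÷ 11.3155 ÷ 9.70501 ÷ 0.0945778 × 9.99544 = 0.962372
Product < 1; profitable direction is JPY → NOK → USD → SEK → JPY.

0.9624 (arbitrage exists)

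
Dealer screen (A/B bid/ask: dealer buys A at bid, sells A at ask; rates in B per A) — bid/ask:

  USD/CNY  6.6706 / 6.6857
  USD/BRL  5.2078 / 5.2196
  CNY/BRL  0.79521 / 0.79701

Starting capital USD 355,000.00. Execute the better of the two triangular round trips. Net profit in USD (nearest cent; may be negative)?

Net profit: USD 5,776.19

Best loop USD → CNY → BRL → USD:
USD 355,000.00 × 6.6706 (sell USD at bid) = CNY 2,368,063.00
CNY 2,368,063.00 × 0.79521 (sell CNY at bid) = BRL 1,883,107.38
BRL 1,883,107.38 ÷ 5.2196 (buy USD at ask) = USD 360,776.19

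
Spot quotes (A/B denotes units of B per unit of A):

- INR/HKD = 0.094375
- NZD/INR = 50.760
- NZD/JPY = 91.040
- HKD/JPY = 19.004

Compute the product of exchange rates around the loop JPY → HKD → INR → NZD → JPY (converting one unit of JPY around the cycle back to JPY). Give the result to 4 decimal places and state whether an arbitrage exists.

1.0000 (no arbitrage)

Around JPY → HKD → INR → NZD → JPY: 1 ÷ 19.004 ÷ 0.094375 ÷ 50.760 × 91.040 = 1.000020
Product ≈ 1 (deviation 0.002%, within rounding noise).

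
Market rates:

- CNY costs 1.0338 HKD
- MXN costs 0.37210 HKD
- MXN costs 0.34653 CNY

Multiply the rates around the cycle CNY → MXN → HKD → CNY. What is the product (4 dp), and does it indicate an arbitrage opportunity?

Around CNY → MXN → HKD → CNY: 1 ÷ 0.34653 × 0.37210 ÷ 1.0338 = 1.038681
Product > 1; profitable direction is CNY → MXN → HKD → CNY.

1.0387 (arbitrage exists)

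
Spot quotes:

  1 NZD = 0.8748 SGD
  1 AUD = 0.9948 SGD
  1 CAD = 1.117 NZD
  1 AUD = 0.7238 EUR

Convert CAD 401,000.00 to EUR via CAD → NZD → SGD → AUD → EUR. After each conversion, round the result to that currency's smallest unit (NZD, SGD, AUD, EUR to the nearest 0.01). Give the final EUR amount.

CAD 401,000.00 × 1.117 = NZD 447,917.00
NZD 447,917.00 × 0.8748 = SGD 391,837.79
SGD 391,837.79 ÷ 0.9948 = AUD 393,886.00
AUD 393,886.00 × 0.7238 = EUR 285,094.69

EUR 285,094.69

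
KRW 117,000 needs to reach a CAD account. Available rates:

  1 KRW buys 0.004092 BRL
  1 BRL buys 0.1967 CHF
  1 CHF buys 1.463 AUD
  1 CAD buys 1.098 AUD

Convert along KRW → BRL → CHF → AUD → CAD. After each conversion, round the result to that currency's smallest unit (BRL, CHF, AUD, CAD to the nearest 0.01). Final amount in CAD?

CAD 125.47

KRW 117,000 × 0.004092 = BRL 478.76
BRL 478.76 × 0.1967 = CHF 94.17
CHF 94.17 × 1.463 = AUD 137.77
AUD 137.77 ÷ 1.098 = CAD 125.47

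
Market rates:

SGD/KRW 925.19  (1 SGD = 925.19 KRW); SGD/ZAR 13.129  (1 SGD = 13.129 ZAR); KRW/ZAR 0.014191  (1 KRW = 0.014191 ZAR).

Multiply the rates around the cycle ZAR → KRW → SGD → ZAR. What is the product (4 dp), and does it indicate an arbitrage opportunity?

Around ZAR → KRW → SGD → ZAR: 1 ÷ 0.014191 ÷ 925.19 × 13.129 = 0.999972
Product ≈ 1 (deviation 0.003%, within rounding noise).

1.0000 (no arbitrage)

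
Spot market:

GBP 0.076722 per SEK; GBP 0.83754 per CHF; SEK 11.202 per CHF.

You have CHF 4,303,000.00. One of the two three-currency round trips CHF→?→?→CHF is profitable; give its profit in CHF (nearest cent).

Profit: CHF 112,514.06

Profitable loop is CHF → SEK → GBP → CHF:
CHF 4,303,000.00 × 11.202 = SEK 48,202,206.00
SEK 48,202,206.00 × 0.076722 = GBP 3,698,169.65
GBP 3,698,169.65 ÷ 0.83754 = CHF 4,415,514.06
Profit = CHF 4,415,514.06 − CHF 4,303,000.00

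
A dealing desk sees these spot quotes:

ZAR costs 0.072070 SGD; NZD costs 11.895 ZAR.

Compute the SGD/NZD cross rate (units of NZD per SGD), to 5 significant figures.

SGD/NZD = 1.1665

1 SGD ÷ 0.072070 = 13.8754 ZAR
13.8754 ZAR ÷ 11.895 = 1.16649 NZD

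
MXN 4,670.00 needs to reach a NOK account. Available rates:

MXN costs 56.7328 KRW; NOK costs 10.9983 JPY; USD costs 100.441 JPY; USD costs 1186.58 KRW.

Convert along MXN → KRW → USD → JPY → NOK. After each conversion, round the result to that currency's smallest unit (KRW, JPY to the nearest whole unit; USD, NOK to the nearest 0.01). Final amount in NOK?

NOK 2,039.04

MXN 4,670.00 × 56.7328 = KRW 264,942
KRW 264,942 ÷ 1186.58 = USD 223.28
USD 223.28 × 100.441 = JPY 22,426
JPY 22,426 ÷ 10.9983 = NOK 2,039.04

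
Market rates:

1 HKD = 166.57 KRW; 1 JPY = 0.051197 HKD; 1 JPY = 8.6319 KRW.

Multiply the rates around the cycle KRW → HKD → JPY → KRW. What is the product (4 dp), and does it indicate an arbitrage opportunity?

Around KRW → HKD → JPY → KRW: 1 ÷ 166.57 ÷ 0.051197 × 8.6319 = 1.012197
Product > 1; profitable direction is KRW → HKD → JPY → KRW.

1.0122 (arbitrage exists)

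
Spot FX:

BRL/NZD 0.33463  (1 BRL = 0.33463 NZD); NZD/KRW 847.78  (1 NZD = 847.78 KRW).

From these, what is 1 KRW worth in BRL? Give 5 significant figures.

1 KRW ÷ 847.78 = 0.00117955 NZD
0.00117955 NZD ÷ 0.33463 = 0.00352494 BRL

KRW/BRL = 0.0035249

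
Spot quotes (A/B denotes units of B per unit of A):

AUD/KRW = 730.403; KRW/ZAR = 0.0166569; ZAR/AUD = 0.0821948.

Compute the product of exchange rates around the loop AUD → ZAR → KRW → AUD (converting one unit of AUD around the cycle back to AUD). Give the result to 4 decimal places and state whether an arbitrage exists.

1.0000 (no arbitrage)

Around AUD → ZAR → KRW → AUD: 1 ÷ 0.0821948 ÷ 0.0166569 ÷ 730.403 = 0.999998
Product ≈ 1 (deviation 0.000%, within rounding noise).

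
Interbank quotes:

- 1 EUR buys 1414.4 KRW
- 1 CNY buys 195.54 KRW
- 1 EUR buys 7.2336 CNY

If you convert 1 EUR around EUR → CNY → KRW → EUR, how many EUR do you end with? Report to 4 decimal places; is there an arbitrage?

Around EUR → CNY → KRW → EUR: 1 × 7.2336 × 195.54 ÷ 1414.4 = 1.000041
Product ≈ 1 (deviation 0.004%, within rounding noise).

1.0000 (no arbitrage)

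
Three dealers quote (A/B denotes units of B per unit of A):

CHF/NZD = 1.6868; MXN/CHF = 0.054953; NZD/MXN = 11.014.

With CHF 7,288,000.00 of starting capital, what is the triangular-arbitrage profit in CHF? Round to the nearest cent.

Profitable loop is CHF → NZD → MXN → CHF:
CHF 7,288,000.00 × 1.6868 = NZD 12,293,398.40
NZD 12,293,398.40 × 11.014 = MXN 135,399,489.98
MXN 135,399,489.98 × 0.054953 = CHF 7,440,608.17
Profit = CHF 7,440,608.17 − CHF 7,288,000.00

Profit: CHF 152,608.17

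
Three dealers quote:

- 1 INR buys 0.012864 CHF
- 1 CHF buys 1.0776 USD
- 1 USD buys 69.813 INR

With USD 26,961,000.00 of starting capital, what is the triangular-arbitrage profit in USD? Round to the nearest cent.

Profitable loop is USD → CHF → INR → USD:
USD 26,961,000.00 ÷ 1.0776 = CHF 25,019,487.75
CHF 25,019,487.75 ÷ 0.012864 = INR 1,944,922,866.18
INR 1,944,922,866.18 ÷ 69.813 = USD 27,859,035.80
Profit = USD 27,859,035.80 − USD 26,961,000.00

Profit: USD 898,035.80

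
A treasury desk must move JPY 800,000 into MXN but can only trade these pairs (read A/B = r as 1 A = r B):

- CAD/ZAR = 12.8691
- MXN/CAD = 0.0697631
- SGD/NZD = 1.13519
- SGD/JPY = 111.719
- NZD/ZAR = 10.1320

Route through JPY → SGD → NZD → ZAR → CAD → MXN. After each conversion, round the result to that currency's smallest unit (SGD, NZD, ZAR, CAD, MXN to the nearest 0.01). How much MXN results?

MXN 91,738.61

JPY 800,000 ÷ 111.719 = SGD 7,160.82
SGD 7,160.82 × 1.13519 = NZD 8,128.89
NZD 8,128.89 × 10.1320 = ZAR 82,361.91
ZAR 82,361.91 ÷ 12.8691 = CAD 6,399.97
CAD 6,399.97 ÷ 0.0697631 = MXN 91,738.61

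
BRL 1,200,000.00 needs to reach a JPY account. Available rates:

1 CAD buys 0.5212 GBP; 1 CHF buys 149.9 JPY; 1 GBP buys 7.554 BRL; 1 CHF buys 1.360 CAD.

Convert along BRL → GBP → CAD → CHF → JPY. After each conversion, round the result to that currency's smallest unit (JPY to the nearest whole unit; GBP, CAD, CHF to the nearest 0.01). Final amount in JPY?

JPY 33,594,068

BRL 1,200,000.00 ÷ 7.554 = GBP 158,856.24
GBP 158,856.24 ÷ 0.5212 = CAD 304,789.41
CAD 304,789.41 ÷ 1.360 = CHF 224,109.86
CHF 224,109.86 × 149.9 = JPY 33,594,068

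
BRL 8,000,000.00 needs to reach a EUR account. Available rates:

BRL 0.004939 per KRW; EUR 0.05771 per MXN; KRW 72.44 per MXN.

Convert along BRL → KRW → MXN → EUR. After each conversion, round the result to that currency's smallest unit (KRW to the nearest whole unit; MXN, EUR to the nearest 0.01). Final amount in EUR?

BRL 8,000,000.00 ÷ 0.004939 = KRW 1,619,761,085
KRW 1,619,761,085 ÷ 72.44 = MXN 22,360,037.07
MXN 22,360,037.07 × 0.05771 = EUR 1,290,397.74

EUR 1,290,397.74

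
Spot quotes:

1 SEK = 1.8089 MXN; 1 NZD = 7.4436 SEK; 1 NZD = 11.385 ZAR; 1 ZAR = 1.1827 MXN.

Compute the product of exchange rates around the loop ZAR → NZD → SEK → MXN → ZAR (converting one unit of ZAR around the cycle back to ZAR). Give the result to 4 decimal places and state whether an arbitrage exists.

1.0000 (no arbitrage)

Around ZAR → NZD → SEK → MXN → ZAR: 1 ÷ 11.385 × 7.4436 × 1.8089 ÷ 1.1827 = 0.999977
Product ≈ 1 (deviation 0.002%, within rounding noise).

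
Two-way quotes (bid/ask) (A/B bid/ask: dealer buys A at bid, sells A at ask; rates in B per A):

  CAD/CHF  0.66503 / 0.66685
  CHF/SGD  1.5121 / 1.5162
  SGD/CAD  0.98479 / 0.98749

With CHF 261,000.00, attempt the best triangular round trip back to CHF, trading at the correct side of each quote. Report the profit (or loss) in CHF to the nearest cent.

Net profit: CHF 410.58

Best loop CHF → CAD → SGD → CHF:
CHF 261,000.00 ÷ 0.66685 (buy CAD at ask) = CAD 391,392.37
CAD 391,392.37 ÷ 0.98749 (buy SGD at ask) = SGD 396,350.71
SGD 396,350.71 ÷ 1.5162 (buy CHF at ask) = CHF 261,410.58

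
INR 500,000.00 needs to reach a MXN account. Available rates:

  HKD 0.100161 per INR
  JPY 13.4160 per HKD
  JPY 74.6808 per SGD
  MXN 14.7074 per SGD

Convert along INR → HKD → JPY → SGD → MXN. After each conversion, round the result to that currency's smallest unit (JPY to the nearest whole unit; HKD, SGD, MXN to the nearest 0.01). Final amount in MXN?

INR 500,000.00 × 0.100161 = HKD 50,080.50
HKD 50,080.50 × 13.4160 = JPY 671,880
JPY 671,880 ÷ 74.6808 = SGD 8,996.69
SGD 8,996.69 × 14.7074 = MXN 132,317.92

MXN 132,317.92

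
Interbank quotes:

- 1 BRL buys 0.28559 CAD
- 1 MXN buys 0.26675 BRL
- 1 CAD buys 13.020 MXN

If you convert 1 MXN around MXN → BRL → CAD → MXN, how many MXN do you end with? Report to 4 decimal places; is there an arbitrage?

0.9919 (arbitrage exists)

Around MXN → BRL → CAD → MXN: 1 × 0.26675 × 0.28559 × 13.020 = 0.991878
Product < 1; profitable direction is MXN → CAD → BRL → MXN.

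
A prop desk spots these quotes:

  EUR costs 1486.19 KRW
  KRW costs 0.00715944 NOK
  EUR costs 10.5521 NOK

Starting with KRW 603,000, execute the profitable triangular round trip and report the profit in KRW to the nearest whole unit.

Profitable loop is KRW → NOK → EUR → KRW:
KRW 603,000 × 0.00715944 = NOK 4,317.14
NOK 4,317.14 ÷ 10.5521 = EUR 409.13
EUR 409.13 × 1486.19 = KRW 608,040
Profit = KRW 608,040 − KRW 603,000

Profit: KRW 5,040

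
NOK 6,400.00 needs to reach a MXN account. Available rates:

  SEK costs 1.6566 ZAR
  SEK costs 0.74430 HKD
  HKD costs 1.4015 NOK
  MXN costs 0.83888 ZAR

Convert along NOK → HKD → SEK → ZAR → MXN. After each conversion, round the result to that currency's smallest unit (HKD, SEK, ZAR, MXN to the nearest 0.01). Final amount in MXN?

NOK 6,400.00 ÷ 1.4015 = HKD 4,566.54
HKD 4,566.54 ÷ 0.74430 = SEK 6,135.35
SEK 6,135.35 × 1.6566 = ZAR 10,163.82
ZAR 10,163.82 ÷ 0.83888 = MXN 12,115.94

MXN 12,115.94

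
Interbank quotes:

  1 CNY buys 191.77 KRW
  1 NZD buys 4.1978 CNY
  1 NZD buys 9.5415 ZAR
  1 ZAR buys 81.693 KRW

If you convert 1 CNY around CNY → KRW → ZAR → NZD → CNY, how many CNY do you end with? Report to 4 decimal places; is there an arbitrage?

1.0328 (arbitrage exists)

Around CNY → KRW → ZAR → NZD → CNY: 1 × 191.77 ÷ 81.693 ÷ 9.5415 × 4.1978 = 1.032764
Product > 1; profitable direction is CNY → KRW → ZAR → NZD → CNY.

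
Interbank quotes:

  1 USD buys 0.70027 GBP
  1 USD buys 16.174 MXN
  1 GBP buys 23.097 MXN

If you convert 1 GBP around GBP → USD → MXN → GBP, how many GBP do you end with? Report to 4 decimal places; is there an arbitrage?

Around GBP → USD → MXN → GBP: 1 ÷ 0.70027 × 16.174 ÷ 23.097 = 0.999992
Product ≈ 1 (deviation 0.001%, within rounding noise).

1.0000 (no arbitrage)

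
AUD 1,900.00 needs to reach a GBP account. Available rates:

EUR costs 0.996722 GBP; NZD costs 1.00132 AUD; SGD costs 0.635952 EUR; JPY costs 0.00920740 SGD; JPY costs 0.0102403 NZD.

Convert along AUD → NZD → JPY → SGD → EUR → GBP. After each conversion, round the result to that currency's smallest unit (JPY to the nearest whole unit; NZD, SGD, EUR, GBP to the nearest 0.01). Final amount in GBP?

AUD 1,900.00 ÷ 1.00132 = NZD 1,897.50
NZD 1,897.50 ÷ 0.0102403 = JPY 185,297
JPY 185,297 × 0.00920740 = SGD 1,706.10
SGD 1,706.10 × 0.635952 = EUR 1,085.00
EUR 1,085.00 × 0.996722 = GBP 1,081.44

GBP 1,081.44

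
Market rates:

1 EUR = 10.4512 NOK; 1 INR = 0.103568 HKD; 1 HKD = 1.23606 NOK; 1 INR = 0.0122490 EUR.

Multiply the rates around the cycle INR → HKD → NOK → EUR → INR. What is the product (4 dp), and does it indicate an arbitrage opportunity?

Around INR → HKD → NOK → EUR → INR: 1 × 0.103568 × 1.23606 ÷ 10.4512 ÷ 0.0122490 = 0.999996
Product ≈ 1 (deviation 0.000%, within rounding noise).

1.0000 (no arbitrage)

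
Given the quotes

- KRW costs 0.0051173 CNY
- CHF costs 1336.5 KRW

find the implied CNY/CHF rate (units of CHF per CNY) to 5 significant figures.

CNY/CHF = 0.14621

1 CNY ÷ 0.0051173 = 195.416 KRW
195.416 KRW ÷ 1336.5 = 0.146214 CHF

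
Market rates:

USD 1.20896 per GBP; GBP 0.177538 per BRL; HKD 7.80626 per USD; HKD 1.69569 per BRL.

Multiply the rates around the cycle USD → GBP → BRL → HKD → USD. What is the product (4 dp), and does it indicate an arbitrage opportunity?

Around USD → GBP → BRL → HKD → USD: 1 ÷ 1.20896 ÷ 0.177538 × 1.69569 ÷ 7.80626 = 1.012046
Product > 1; profitable direction is USD → GBP → BRL → HKD → USD.

1.0120 (arbitrage exists)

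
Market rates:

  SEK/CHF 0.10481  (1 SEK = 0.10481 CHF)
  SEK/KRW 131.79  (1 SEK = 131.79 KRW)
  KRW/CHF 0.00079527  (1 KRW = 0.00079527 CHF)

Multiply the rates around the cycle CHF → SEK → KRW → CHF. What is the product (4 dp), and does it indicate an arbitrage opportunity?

1.0000 (no arbitrage)

Around CHF → SEK → KRW → CHF: 1 ÷ 0.10481 × 131.79 × 0.00079527 = 0.999987
Product ≈ 1 (deviation 0.001%, within rounding noise).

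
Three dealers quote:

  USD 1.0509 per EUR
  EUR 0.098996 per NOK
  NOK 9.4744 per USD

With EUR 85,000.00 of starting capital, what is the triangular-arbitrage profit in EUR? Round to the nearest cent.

Profitable loop is EUR → NOK → USD → EUR:
EUR 85,000.00 ÷ 0.098996 = NOK 858,620.55
NOK 858,620.55 ÷ 9.4744 = USD 90,625.32
USD 90,625.32 ÷ 1.0509 = EUR 86,235.91
Profit = EUR 86,235.91 − EUR 85,000.00

Profit: EUR 1,235.91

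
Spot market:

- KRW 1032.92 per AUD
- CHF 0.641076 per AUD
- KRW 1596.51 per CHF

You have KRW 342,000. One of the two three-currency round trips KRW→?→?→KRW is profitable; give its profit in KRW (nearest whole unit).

Profit: KRW 3,153

Profitable loop is KRW → CHF → AUD → KRW:
KRW 342,000 ÷ 1596.51 = CHF 214.22
CHF 214.22 ÷ 0.641076 = AUD 334.15
AUD 334.15 × 1032.92 = KRW 345,153
Profit = KRW 345,153 − KRW 342,000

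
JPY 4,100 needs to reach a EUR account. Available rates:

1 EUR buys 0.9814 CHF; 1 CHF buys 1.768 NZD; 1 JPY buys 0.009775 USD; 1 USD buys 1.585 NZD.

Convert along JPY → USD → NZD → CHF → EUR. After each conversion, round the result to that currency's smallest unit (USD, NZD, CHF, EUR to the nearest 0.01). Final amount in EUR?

JPY 4,100 × 0.009775 = USD 40.08
USD 40.08 × 1.585 = NZD 63.53
NZD 63.53 ÷ 1.768 = CHF 35.93
CHF 35.93 ÷ 0.9814 = EUR 36.61

EUR 36.61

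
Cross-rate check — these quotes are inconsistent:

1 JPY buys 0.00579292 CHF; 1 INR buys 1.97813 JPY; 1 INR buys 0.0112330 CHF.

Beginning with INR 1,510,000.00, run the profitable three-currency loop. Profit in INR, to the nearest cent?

Profit: INR 30,400.14

Profitable loop is INR → JPY → CHF → INR:
INR 1,510,000.00 × 1.97813 = JPY 2,986,976
JPY 2,986,976 × 0.00579292 = CHF 17,303.31
CHF 17,303.31 ÷ 0.0112330 = INR 1,540,400.14
Profit = INR 1,540,400.14 − INR 1,510,000.00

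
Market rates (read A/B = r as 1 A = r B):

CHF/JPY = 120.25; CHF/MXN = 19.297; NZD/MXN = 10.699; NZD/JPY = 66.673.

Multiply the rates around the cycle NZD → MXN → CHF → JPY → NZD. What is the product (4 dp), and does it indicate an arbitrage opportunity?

1.0000 (no arbitrage)

Around NZD → MXN → CHF → JPY → NZD: 1 × 10.699 ÷ 19.297 × 120.25 ÷ 66.673 = 0.999973
Product ≈ 1 (deviation 0.003%, within rounding noise).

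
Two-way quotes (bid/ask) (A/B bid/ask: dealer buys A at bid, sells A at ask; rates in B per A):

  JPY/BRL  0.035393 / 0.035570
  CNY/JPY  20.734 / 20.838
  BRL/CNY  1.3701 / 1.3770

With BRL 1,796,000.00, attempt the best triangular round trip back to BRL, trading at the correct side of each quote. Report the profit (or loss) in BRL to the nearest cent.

Net profit: BRL 9,756.01

Best loop BRL → CNY → JPY → BRL:
BRL 1,796,000.00 × 1.3701 (sell BRL at bid) = CNY 2,460,699.60
CNY 2,460,699.60 × 20.734 (sell CNY at bid) = JPY 51,020,146
JPY 51,020,146 × 0.035393 (sell JPY at bid) = BRL 1,805,756.01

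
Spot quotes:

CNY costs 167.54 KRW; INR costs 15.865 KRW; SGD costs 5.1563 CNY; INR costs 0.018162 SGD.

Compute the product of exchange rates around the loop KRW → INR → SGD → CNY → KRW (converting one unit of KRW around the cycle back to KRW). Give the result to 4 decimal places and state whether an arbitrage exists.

0.9890 (arbitrage exists)

Around KRW → INR → SGD → CNY → KRW: 1 ÷ 15.865 × 0.018162 × 5.1563 × 167.54 = 0.988964
Product < 1; profitable direction is KRW → CNY → SGD → INR → KRW.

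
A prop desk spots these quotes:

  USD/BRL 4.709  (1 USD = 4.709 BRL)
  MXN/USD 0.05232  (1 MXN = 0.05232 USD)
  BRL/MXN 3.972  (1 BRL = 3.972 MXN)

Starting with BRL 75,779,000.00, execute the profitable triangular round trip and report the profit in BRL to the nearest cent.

Profit: BRL 1,657,052.27

Profitable loop is BRL → USD → MXN → BRL:
BRL 75,779,000.00 ÷ 4.709 = USD 16,092,376.30
USD 16,092,376.30 ÷ 0.05232 = MXN 307,575,999.63
MXN 307,575,999.63 ÷ 3.972 = BRL 77,436,052.27
Profit = BRL 77,436,052.27 − BRL 75,779,000.00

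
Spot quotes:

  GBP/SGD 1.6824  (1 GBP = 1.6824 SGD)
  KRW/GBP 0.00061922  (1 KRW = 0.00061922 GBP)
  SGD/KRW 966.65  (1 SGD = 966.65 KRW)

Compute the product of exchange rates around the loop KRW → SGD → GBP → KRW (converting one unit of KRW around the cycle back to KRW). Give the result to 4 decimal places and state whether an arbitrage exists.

Around KRW → SGD → GBP → KRW: 1 ÷ 966.65 ÷ 1.6824 ÷ 0.00061922 = 0.993017
Product < 1; profitable direction is KRW → GBP → SGD → KRW.

0.9930 (arbitrage exists)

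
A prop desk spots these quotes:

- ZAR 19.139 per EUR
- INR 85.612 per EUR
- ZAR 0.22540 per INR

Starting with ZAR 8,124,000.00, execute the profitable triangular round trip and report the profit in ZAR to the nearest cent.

Profitable loop is ZAR → EUR → INR → ZAR:
ZAR 8,124,000.00 ÷ 19.139 = EUR 424,473.59
EUR 424,473.59 × 85.612 = INR 36,340,032.81
INR 36,340,032.81 × 0.22540 = ZAR 8,191,043.40
Profit = ZAR 8,191,043.40 − ZAR 8,124,000.00

Profit: ZAR 67,043.40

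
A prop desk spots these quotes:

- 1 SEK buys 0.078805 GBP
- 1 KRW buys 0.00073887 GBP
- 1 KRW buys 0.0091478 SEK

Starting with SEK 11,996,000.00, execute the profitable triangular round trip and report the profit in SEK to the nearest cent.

Profitable loop is SEK → KRW → GBP → SEK:
SEK 11,996,000.00 ÷ 0.0091478 = KRW 1,311,353,549
KRW 1,311,353,549 × 0.00073887 = GBP 968,919.80
GBP 968,919.80 ÷ 0.078805 = SEK 12,295,156.36
Profit = SEK 12,295,156.36 − SEK 11,996,000.00

Profit: SEK 299,156.36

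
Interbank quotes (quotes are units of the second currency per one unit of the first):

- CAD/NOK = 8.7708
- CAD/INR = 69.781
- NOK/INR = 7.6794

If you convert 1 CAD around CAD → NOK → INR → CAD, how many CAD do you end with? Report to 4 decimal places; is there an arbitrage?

Around CAD → NOK → INR → CAD: 1 × 8.7708 × 7.6794 ÷ 69.781 = 0.965227
Product < 1; profitable direction is CAD → INR → NOK → CAD.

0.9652 (arbitrage exists)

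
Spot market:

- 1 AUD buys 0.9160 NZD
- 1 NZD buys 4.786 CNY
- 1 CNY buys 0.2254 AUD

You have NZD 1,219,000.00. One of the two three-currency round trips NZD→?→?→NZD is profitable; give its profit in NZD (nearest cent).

Profitable loop is NZD → AUD → CNY → NZD:
NZD 1,219,000.00 ÷ 0.9160 = AUD 1,330,786.03
AUD 1,330,786.03 ÷ 0.2254 = CNY 5,904,108.37
CNY 5,904,108.37 ÷ 4.786 = NZD 1,233,620.64
Profit = NZD 1,233,620.64 − NZD 1,219,000.00

Profit: NZD 14,620.64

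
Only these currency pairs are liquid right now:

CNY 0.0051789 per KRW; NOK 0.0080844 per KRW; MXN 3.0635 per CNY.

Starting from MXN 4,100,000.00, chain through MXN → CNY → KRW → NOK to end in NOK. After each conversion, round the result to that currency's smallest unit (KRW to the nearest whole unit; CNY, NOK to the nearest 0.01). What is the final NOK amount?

MXN 4,100,000.00 ÷ 3.0635 = CNY 1,338,338.50
CNY 1,338,338.50 ÷ 0.0051789 = KRW 258,421,383
KRW 258,421,383 × 0.0080844 = NOK 2,089,181.83

NOK 2,089,181.83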